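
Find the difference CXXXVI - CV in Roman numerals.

CXXXVI = 136
CV = 105
136 - 105 = 31

XXXI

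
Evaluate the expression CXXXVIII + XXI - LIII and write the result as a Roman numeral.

CXXXVIII = 138, XXI = 21, LIII = 53
138 + 21 = 159
159 - 53 = 106

CVI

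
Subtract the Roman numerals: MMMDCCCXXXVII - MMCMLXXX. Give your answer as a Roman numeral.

MMMDCCCXXXVII = 3837
MMCMLXXX = 2980
3837 - 2980 = 857

DCCCLVII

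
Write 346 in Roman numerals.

Convert 346 to Roman numerals:
  346 contains 3×100 (CCC)
  46 contains 1×40 (XL)
  6 contains 1×5 (V)
  1 contains 1×1 (I)

CCCXLVI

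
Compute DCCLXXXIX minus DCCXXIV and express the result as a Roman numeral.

DCCLXXXIX = 789
DCCXXIV = 724
789 - 724 = 65

LXV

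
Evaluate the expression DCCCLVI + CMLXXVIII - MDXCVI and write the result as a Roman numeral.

DCCCLVI = 856, CMLXXVIII = 978, MDXCVI = 1596
856 + 978 = 1834
1834 - 1596 = 238

CCXXXVIII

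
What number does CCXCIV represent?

CCXCIV: C=100, C=100, XC=90, IV=4
100 + 100 + 90 + 4 = 294

294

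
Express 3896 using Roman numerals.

Convert 3896 to Roman numerals:
  3896 contains 3×1000 (MMM)
  896 contains 1×500 (D)
  396 contains 3×100 (CCC)
  96 contains 1×90 (XC)
  6 contains 1×5 (V)
  1 contains 1×1 (I)

MMMDCCCXCVI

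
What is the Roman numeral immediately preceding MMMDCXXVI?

MMMDCXXVI = 3626; previous is 3625

MMMDCXXV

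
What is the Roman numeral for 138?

Convert 138 to Roman numerals:
  138 contains 1×100 (C)
  38 contains 3×10 (XXX)
  8 contains 1×5 (V)
  3 contains 3×1 (III)

CXXXVIII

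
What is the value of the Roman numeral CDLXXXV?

CDLXXXV: CD=400, L=50, X=10, X=10, X=10, V=5
400 + 50 + 10 + 10 + 10 + 5 = 485

485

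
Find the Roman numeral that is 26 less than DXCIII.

DXCIII = 593
593 - 26 = 567

DLXVII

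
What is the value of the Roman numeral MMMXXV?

MMMXXV: M=1000, M=1000, M=1000, X=10, X=10, V=5
1000 + 1000 + 1000 + 10 + 10 + 5 = 3025

3025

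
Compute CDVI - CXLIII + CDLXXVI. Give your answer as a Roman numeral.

CDVI = 406, CXLIII = 143, CDLXXVI = 476
406 - 143 = 263
263 + 476 = 739

DCCXXXIX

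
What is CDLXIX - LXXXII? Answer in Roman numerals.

CDLXIX = 469
LXXXII = 82
469 - 82 = 387

CCCLXXXVII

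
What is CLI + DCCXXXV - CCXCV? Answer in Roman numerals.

CLI = 151, DCCXXXV = 735, CCXCV = 295
151 + 735 = 886
886 - 295 = 591

DXCI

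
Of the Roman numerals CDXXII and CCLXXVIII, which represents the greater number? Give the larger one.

CDXXII = 422
CCLXXVIII = 278
422 is larger

CDXXII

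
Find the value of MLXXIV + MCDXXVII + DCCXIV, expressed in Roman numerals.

MLXXIV = 1074, MCDXXVII = 1427, DCCXIV = 714
1074 + 1427 = 2501
2501 + 714 = 3215

MMMCCXV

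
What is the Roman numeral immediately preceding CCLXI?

CCLXI = 261; previous is 260

CCLX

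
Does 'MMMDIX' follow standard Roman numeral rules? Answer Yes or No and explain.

'MMMDIX': Check the rules: uses only the symbols I, V, X, L, C, D, M; no symbol is repeated more than three times in a row; V, L and D each appear at most once; the only place a smaller symbol precedes a larger one is the allowed subtractive pair IX, the symbol right after such a pair (if any) is smaller than the pair's first symbol, and otherwise the values never increase from left to right. Value: M (1000) + M (1000) + M (1000) + D (500) + IX (9) = 3509. So it is a valid standard Roman numeral.

Yes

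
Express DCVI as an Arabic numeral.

DCVI: D=500, C=100, V=5, I=1
500 + 100 + 5 + 1 = 606

606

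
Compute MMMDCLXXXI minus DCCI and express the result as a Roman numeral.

MMMDCLXXXI = 3681
DCCI = 701
3681 - 701 = 2980

MMCMLXXX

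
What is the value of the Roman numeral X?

X: X=10

10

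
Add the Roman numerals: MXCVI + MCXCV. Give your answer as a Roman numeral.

MXCVI = 1096
MCXCV = 1195
1096 + 1195 = 2291

MMCCXCI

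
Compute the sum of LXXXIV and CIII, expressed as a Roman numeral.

LXXXIV = 84
CIII = 103
84 + 103 = 187

CLXXXVII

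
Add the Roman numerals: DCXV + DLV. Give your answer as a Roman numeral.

DCXV = 615
DLV = 555
615 + 555 = 1170

MCLXX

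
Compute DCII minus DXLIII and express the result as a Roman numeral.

DCII = 602
DXLIII = 543
602 - 543 = 59

LIX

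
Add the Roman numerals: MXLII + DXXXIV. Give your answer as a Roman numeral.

MXLII = 1042
DXXXIV = 534
1042 + 534 = 1576

MDLXXVI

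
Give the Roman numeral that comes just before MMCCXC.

MMCCXC = 2290, so the previous integer is 2290 - 1 = 2289

MMCCLXXXIX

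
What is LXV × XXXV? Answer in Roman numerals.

LXV = 65
XXXV = 35
65 × 35 = 2275

MMCCLXXV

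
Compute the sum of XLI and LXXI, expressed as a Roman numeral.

XLI = 41
LXXI = 71
41 + 71 = 112

CXII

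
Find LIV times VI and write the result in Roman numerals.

LIV = 54
VI = 6
54 × 6 = 324

CCCXXIV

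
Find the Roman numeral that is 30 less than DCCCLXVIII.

DCCCLXVIII = 868
868 - 30 = 838

DCCCXXXVIII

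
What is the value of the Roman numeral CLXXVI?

CLXXVI: C=100, L=50, X=10, X=10, V=5, I=1
100 + 50 + 10 + 10 + 5 + 1 = 176

176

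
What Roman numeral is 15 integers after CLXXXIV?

CLXXXIV = 184
184 + 15 = 199

CXCIX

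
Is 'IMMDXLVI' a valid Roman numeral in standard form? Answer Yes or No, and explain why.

'IMMDXLVI': Invalid subtractive combination: IM

No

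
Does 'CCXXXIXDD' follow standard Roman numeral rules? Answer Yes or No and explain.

'CCXXXIXDD': D should not appear more than once

No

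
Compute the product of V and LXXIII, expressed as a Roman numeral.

V = 5
LXXIII = 73
5 × 73 = 365

CCCLXV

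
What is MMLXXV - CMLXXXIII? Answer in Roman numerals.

MMLXXV = 2075
CMLXXXIII = 983
2075 - 983 = 1092

MXCII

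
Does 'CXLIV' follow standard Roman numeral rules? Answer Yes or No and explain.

'CXLIV': Check the rules: uses only the symbols I, V, X, L, C, D, M; no symbol is repeated more than three times in a row; V, L and D each appear at most once; the only places a smaller symbol precedes a larger one are the allowed subtractive pairs XL, IV, the symbol right after such a pair (if any) is smaller than the pair's first symbol, and otherwise the values never increase from left to right. Value: C (100) + XL (40) + IV (4) = 144. So it is a valid standard Roman numeral.

Yes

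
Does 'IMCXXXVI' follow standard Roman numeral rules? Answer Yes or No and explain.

'IMCXXXVI': Invalid subtractive combination: IM

No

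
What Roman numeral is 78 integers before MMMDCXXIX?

MMMDCXXIX = 3629
3629 - 78 = 3551

MMMDLI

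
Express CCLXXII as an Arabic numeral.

CCLXXII: C=100, C=100, L=50, X=10, X=10, I=1, I=1
100 + 100 + 50 + 10 + 10 + 1 + 1 = 272

272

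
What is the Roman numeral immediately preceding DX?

DX = 510, so the previous integer is 510 - 1 = 509

DIX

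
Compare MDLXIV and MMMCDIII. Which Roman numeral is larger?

MDLXIV = 1564
MMMCDIII = 3403
3403 is larger

MMMCDIII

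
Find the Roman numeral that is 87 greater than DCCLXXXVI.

DCCLXXXVI = 786
786 + 87 = 873

DCCCLXXIII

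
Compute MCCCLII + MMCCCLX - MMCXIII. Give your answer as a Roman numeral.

MCCCLII = 1352, MMCCCLX = 2360, MMCXIII = 2113
1352 + 2360 = 3712
3712 - 2113 = 1599

MDXCIX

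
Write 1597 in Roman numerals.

Convert 1597 to Roman numerals:
  1597 contains 1×1000 (M)
  597 contains 1×500 (D)
  97 contains 1×90 (XC)
  7 contains 1×5 (V)
  2 contains 2×1 (II)

MDXCVII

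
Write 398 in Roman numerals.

Convert 398 to Roman numerals:
  398 contains 3×100 (CCC)
  98 contains 1×90 (XC)
  8 contains 1×5 (V)
  3 contains 3×1 (III)

CCCXCVIII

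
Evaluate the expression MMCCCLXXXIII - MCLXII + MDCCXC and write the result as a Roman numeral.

MMCCCLXXXIII = 2383, MCLXII = 1162, MDCCXC = 1790
2383 - 1162 = 1221
1221 + 1790 = 3011

MMMXI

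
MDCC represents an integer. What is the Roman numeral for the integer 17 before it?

MDCC = 1700
1700 - 17 = 1683

MDCLXXXIII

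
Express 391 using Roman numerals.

Convert 391 to Roman numerals:
  391 contains 3×100 (CCC)
  91 contains 1×90 (XC)
  1 contains 1×1 (I)

CCCXCI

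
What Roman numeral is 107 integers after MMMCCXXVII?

MMMCCXXVII = 3227
3227 + 107 = 3334

MMMCCCXXXIV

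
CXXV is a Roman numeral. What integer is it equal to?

CXXV: C=100, X=10, X=10, V=5
100 + 10 + 10 + 5 = 125

125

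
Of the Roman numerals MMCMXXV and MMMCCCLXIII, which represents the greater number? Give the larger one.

MMCMXXV = 2925
MMMCCCLXIII = 3363
3363 is larger

MMMCCCLXIII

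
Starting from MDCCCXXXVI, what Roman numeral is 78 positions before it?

MDCCCXXXVI = 1836
1836 - 78 = 1758

MDCCLVIII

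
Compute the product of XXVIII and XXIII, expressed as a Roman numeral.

XXVIII = 28
XXIII = 23
28 × 23 = 644

DCXLIV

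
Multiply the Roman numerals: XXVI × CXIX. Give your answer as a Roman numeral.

XXVI = 26
CXIX = 119
26 × 119 = 3094

MMMXCIV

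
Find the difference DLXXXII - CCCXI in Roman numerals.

DLXXXII = 582
CCCXI = 311
582 - 311 = 271

CCLXXI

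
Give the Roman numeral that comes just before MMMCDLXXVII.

MMMCDLXXVII = 3477; previous is 3476

MMMCDLXXVI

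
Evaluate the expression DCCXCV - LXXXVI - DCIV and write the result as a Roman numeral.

DCCXCV = 795, LXXXVI = 86, DCIV = 604
795 - 86 = 709
709 - 604 = 105

CV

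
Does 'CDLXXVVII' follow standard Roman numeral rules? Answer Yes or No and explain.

'CDLXXVVII': V should not appear more than once

No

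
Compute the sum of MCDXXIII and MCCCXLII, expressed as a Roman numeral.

MCDXXIII = 1423
MCCCXLII = 1342
1423 + 1342 = 2765

MMDCCLXV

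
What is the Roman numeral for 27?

Convert 27 to Roman numerals:
  27 contains 2×10 (XX)
  7 contains 1×5 (V)
  2 contains 2×1 (II)

XXVII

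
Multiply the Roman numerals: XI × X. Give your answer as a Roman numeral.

XI = 11
X = 10
11 × 10 = 110

CX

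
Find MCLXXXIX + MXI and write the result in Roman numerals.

MCLXXXIX = 1189
MXI = 1011
1189 + 1011 = 2200

MMCC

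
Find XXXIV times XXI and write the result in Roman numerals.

XXXIV = 34
XXI = 21
34 × 21 = 714

DCCXIV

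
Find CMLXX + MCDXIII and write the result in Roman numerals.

CMLXX = 970
MCDXIII = 1413
970 + 1413 = 2383

MMCCCLXXXIII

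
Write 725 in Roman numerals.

Convert 725 to Roman numerals:
  725 contains 1×500 (D)
  225 contains 2×100 (CC)
  25 contains 2×10 (XX)
  5 contains 1×5 (V)

DCCXXV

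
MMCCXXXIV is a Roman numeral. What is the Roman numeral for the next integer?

MMCCXXXIV = 2234, so the next integer is 2234 + 1 = 2235

MMCCXXXV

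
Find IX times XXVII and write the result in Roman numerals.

IX = 9
XXVII = 27
9 × 27 = 243

CCXLIII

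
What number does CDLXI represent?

CDLXI: CD=400, L=50, X=10, I=1
400 + 50 + 10 + 1 = 461

461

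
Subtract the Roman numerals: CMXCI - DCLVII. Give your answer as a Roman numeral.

CMXCI = 991
DCLVII = 657
991 - 657 = 334

CCCXXXIV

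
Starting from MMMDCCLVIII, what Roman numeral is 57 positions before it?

MMMDCCLVIII = 3758
3758 - 57 = 3701

MMMDCCI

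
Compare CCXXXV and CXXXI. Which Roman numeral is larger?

CCXXXV = 235
CXXXI = 131
235 is larger

CCXXXV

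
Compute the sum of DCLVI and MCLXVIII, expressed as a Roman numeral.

DCLVI = 656
MCLXVIII = 1168
656 + 1168 = 1824

MDCCCXXIV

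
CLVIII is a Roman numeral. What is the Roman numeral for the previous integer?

CLVIII = 158, so the previous integer is 158 - 1 = 157

CLVII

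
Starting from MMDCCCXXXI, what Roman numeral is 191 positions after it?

MMDCCCXXXI = 2831
2831 + 191 = 3022

MMMXXII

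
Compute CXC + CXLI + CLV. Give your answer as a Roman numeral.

CXC = 190, CXLI = 141, CLV = 155
190 + 141 = 331
331 + 155 = 486

CDLXXXVI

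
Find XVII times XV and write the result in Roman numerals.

XVII = 17
XV = 15
17 × 15 = 255

CCLV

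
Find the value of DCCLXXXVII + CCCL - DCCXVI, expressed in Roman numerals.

DCCLXXXVII = 787, CCCL = 350, DCCXVI = 716
787 + 350 = 1137
1137 - 716 = 421

CDXXI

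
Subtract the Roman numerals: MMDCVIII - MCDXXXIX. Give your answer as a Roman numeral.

MMDCVIII = 2608
MCDXXXIX = 1439
2608 - 1439 = 1169

MCLXIX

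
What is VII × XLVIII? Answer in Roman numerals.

VII = 7
XLVIII = 48
7 × 48 = 336

CCCXXXVI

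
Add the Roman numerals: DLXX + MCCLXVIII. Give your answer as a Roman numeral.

DLXX = 570
MCCLXVIII = 1268
570 + 1268 = 1838

MDCCCXXXVIII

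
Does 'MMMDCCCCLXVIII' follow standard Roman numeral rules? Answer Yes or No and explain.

'MMMDCCCCLXVIII': More than 3 consecutive C's

No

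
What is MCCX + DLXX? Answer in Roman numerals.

MCCX = 1210
DLXX = 570
1210 + 570 = 1780

MDCCLXXX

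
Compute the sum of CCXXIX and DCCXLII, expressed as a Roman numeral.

CCXXIX = 229
DCCXLII = 742
229 + 742 = 971

CMLXXI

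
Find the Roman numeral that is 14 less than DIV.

DIV = 504
504 - 14 = 490

CDXC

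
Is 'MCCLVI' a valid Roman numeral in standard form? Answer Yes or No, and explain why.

'MCCLVI': Check the rules: uses only the symbols I, V, X, L, C, D, M; no symbol is repeated more than three times in a row; V, L and D each appear at most once; no smaller symbol precedes a larger one (values never increase from left to right). Value: M (1000) + C (100) + C (100) + L (50) + V (5) + I (1) = 1256. So it is a valid standard Roman numeral.

Yes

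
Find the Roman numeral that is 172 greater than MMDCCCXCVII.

MMDCCCXCVII = 2897
2897 + 172 = 3069

MMMLXIX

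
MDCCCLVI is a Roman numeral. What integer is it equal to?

MDCCCLVI: M=1000, D=500, C=100, C=100, C=100, L=50, V=5, I=1
1000 + 500 + 100 + 100 + 100 + 50 + 5 + 1 = 1856

1856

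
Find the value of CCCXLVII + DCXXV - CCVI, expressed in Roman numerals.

CCCXLVII = 347, DCXXV = 625, CCVI = 206
347 + 625 = 972
972 - 206 = 766

DCCLXVI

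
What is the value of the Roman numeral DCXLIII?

DCXLIII: D=500, C=100, XL=40, I=1, I=1, I=1
500 + 100 + 40 + 1 + 1 + 1 = 643

643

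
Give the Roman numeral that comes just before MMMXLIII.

MMMXLIII = 3043, so the previous integer is 3043 - 1 = 3042

MMMXLII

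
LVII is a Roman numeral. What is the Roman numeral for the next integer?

LVII = 57, so the next integer is 57 + 1 = 58

LVIII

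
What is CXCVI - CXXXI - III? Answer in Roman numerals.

CXCVI = 196, CXXXI = 131, III = 3
196 - 131 = 65
65 - 3 = 62

LXII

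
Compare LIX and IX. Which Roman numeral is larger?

LIX = 59
IX = 9
59 is larger

LIX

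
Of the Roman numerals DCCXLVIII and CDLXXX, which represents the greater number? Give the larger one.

DCCXLVIII = 748
CDLXXX = 480
748 is larger

DCCXLVIII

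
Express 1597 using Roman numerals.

Convert 1597 to Roman numerals:
  1597 contains 1×1000 (M)
  597 contains 1×500 (D)
  97 contains 1×90 (XC)
  7 contains 1×5 (V)
  2 contains 2×1 (II)

MDXCVII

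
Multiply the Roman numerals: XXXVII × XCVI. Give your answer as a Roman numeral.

XXXVII = 37
XCVI = 96
37 × 96 = 3552

MMMDLII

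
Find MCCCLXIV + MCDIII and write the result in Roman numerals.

MCCCLXIV = 1364
MCDIII = 1403
1364 + 1403 = 2767

MMDCCLXVII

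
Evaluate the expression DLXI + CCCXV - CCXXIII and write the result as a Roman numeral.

DLXI = 561, CCCXV = 315, CCXXIII = 223
561 + 315 = 876
876 - 223 = 653

DCLIII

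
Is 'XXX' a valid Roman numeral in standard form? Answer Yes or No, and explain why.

'XXX': Check the rules: uses only the symbols I, V, X, L, C, D, M; no symbol is repeated more than three times in a row; V, L and D each appear at most once; no smaller symbol precedes a larger one (values never increase from left to right). Value: X (10) + X (10) + X (10) = 30. So it is a valid standard Roman numeral.

Yes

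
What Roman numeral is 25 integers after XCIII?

XCIII = 93
93 + 25 = 118

CXVIII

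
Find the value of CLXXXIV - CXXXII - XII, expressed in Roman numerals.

CLXXXIV = 184, CXXXII = 132, XII = 12
184 - 132 = 52
52 - 12 = 40

XL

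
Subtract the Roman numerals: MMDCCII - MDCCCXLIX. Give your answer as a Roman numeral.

MMDCCII = 2702
MDCCCXLIX = 1849
2702 - 1849 = 853

DCCCLIII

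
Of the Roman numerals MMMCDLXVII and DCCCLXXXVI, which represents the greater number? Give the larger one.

MMMCDLXVII = 3467
DCCCLXXXVI = 886
3467 is larger

MMMCDLXVII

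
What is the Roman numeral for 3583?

Convert 3583 to Roman numerals:
  3583 contains 3×1000 (MMM)
  583 contains 1×500 (D)
  83 contains 1×50 (L)
  33 contains 3×10 (XXX)
  3 contains 3×1 (III)

MMMDLXXXIII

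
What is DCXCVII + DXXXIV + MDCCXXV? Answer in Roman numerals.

DCXCVII = 697, DXXXIV = 534, MDCCXXV = 1725
697 + 534 = 1231
1231 + 1725 = 2956

MMCMLVI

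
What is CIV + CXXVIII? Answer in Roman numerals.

CIV = 104
CXXVIII = 128
104 + 128 = 232

CCXXXII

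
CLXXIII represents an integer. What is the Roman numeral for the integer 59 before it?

CLXXIII = 173
173 - 59 = 114

CXIV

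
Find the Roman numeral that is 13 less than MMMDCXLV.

MMMDCXLV = 3645
3645 - 13 = 3632

MMMDCXXXII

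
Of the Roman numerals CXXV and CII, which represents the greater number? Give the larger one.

CXXV = 125
CII = 102
125 is larger

CXXV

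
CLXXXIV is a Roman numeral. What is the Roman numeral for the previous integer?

CLXXXIV = 184; previous is 183

CLXXXIII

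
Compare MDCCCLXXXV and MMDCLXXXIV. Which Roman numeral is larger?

MDCCCLXXXV = 1885
MMDCLXXXIV = 2684
2684 is larger

MMDCLXXXIV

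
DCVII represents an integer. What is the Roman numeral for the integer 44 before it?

DCVII = 607
607 - 44 = 563

DLXIII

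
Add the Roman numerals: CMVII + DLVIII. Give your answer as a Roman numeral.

CMVII = 907
DLVIII = 558
907 + 558 = 1465

MCDLXV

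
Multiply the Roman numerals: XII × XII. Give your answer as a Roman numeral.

XII = 12
XII = 12
12 × 12 = 144

CXLIV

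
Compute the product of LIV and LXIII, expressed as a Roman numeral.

LIV = 54
LXIII = 63
54 × 63 = 3402

MMMCDII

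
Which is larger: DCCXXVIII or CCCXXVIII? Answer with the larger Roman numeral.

DCCXXVIII = 728
CCCXXVIII = 328
728 is larger

DCCXXVIII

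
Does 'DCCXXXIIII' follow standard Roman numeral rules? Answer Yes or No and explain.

'DCCXXXIIII': More than 3 consecutive I's

No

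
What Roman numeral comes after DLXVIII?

DLXVIII = 568; next is 569

DLXIX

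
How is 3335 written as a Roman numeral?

Convert 3335 to Roman numerals:
  3335 contains 3×1000 (MMM)
  335 contains 3×100 (CCC)
  35 contains 3×10 (XXX)
  5 contains 1×5 (V)

MMMCCCXXXV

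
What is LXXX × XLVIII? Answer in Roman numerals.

LXXX = 80
XLVIII = 48
80 × 48 = 3840

MMMDCCCXL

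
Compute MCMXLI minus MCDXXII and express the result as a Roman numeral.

MCMXLI = 1941
MCDXXII = 1422
1941 - 1422 = 519

DXIX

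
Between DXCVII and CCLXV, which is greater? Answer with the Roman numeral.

DXCVII = 597
CCLXV = 265
597 is larger

DXCVII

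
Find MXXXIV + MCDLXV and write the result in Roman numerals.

MXXXIV = 1034
MCDLXV = 1465
1034 + 1465 = 2499

MMCDXCIX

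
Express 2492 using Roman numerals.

Convert 2492 to Roman numerals:
  2492 contains 2×1000 (MM)
  492 contains 1×400 (CD)
  92 contains 1×90 (XC)
  2 contains 2×1 (II)

MMCDXCII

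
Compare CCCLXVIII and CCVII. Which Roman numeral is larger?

CCCLXVIII = 368
CCVII = 207
368 is larger

CCCLXVIII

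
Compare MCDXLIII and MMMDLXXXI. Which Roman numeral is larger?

MCDXLIII = 1443
MMMDLXXXI = 3581
3581 is larger

MMMDLXXXI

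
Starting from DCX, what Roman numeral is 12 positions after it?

DCX = 610
610 + 12 = 622

DCXXII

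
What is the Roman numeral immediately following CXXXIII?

CXXXIII = 133; next is 134

CXXXIV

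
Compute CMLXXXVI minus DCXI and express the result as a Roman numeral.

CMLXXXVI = 986
DCXI = 611
986 - 611 = 375

CCCLXXV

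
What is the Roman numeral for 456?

Convert 456 to Roman numerals:
  456 contains 1×400 (CD)
  56 contains 1×50 (L)
  6 contains 1×5 (V)
  1 contains 1×1 (I)

CDLVI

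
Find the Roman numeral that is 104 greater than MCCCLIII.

MCCCLIII = 1353
1353 + 104 = 1457

MCDLVII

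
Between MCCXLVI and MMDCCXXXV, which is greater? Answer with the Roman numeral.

MCCXLVI = 1246
MMDCCXXXV = 2735
2735 is larger

MMDCCXXXV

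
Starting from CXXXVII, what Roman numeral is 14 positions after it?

CXXXVII = 137
137 + 14 = 151

CLI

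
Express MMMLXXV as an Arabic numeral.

MMMLXXV: M=1000, M=1000, M=1000, L=50, X=10, X=10, V=5
1000 + 1000 + 1000 + 50 + 10 + 10 + 5 = 3075

3075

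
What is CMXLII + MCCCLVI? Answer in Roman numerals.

CMXLII = 942
MCCCLVI = 1356
942 + 1356 = 2298

MMCCXCVIII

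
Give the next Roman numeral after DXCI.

DXCI = 591, so the next integer is 591 + 1 = 592

DXCII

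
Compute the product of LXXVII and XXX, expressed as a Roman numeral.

LXXVII = 77
XXX = 30
77 × 30 = 2310

MMCCCX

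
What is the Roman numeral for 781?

Convert 781 to Roman numerals:
  781 contains 1×500 (D)
  281 contains 2×100 (CC)
  81 contains 1×50 (L)
  31 contains 3×10 (XXX)
  1 contains 1×1 (I)

DCCLXXXI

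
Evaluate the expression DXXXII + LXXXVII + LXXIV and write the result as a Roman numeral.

DXXXII = 532, LXXXVII = 87, LXXIV = 74
532 + 87 = 619
619 + 74 = 693

DCXCIII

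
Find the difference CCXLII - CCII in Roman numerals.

CCXLII = 242
CCII = 202
242 - 202 = 40

XL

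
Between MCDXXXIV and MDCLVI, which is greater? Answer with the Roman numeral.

MCDXXXIV = 1434
MDCLVI = 1656
1656 is larger

MDCLVI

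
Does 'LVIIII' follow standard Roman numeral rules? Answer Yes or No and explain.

'LVIIII': More than 3 consecutive I's

No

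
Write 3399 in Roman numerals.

Convert 3399 to Roman numerals:
  3399 contains 3×1000 (MMM)
  399 contains 3×100 (CCC)
  99 contains 1×90 (XC)
  9 contains 1×9 (IX)

MMMCCCXCIX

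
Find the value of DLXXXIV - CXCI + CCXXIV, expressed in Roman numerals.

DLXXXIV = 584, CXCI = 191, CCXXIV = 224
584 - 191 = 393
393 + 224 = 617

DCXVII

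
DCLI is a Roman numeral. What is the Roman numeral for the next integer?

DCLI = 651, so the next integer is 651 + 1 = 652

DCLII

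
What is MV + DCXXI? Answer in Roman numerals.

MV = 1005
DCXXI = 621
1005 + 621 = 1626

MDCXXVI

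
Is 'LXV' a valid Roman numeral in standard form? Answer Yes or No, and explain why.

'LXV': Check the rules: uses only the symbols I, V, X, L, C, D, M; no symbol is repeated more than three times in a row; V, L and D each appear at most once; no smaller symbol precedes a larger one (values never increase from left to right). Value: L (50) + X (10) + V (5) = 65. So it is a valid standard Roman numeral.

Yes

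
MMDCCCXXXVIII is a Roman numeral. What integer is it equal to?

MMDCCCXXXVIII: M=1000, M=1000, D=500, C=100, C=100, C=100, X=10, X=10, X=10, V=5, I=1, I=1, I=1
1000 + 1000 + 500 + 100 + 100 + 100 + 10 + 10 + 10 + 5 + 1 + 1 + 1 = 2838

2838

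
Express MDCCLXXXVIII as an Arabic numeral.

MDCCLXXXVIII: M=1000, D=500, C=100, C=100, L=50, X=10, X=10, X=10, V=5, I=1, I=1, I=1
1000 + 500 + 100 + 100 + 50 + 10 + 10 + 10 + 5 + 1 + 1 + 1 = 1788

1788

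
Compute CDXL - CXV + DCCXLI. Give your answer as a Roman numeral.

CDXL = 440, CXV = 115, DCCXLI = 741
440 - 115 = 325
325 + 741 = 1066

MLXVI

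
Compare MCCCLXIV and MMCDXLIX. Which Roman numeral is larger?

MCCCLXIV = 1364
MMCDXLIX = 2449
2449 is larger

MMCDXLIX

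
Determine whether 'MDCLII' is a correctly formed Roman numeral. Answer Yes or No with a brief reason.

'MDCLII': Check the rules: uses only the symbols I, V, X, L, C, D, M; no symbol is repeated more than three times in a row; V, L and D each appear at most once; no smaller symbol precedes a larger one (values never increase from left to right). Value: M (1000) + D (500) + C (100) + L (50) + I (1) + I (1) = 1652. So it is a valid standard Roman numeral.

Yes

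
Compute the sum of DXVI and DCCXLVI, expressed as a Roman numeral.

DXVI = 516
DCCXLVI = 746
516 + 746 = 1262

MCCLXII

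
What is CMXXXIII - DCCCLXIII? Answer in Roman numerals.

CMXXXIII = 933
DCCCLXIII = 863
933 - 863 = 70

LXX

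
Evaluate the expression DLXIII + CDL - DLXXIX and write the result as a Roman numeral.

DLXIII = 563, CDL = 450, DLXXIX = 579
563 + 450 = 1013
1013 - 579 = 434

CDXXXIV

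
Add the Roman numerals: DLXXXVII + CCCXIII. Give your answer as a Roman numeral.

DLXXXVII = 587
CCCXIII = 313
587 + 313 = 900

CM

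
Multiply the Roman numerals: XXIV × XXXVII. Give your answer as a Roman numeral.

XXIV = 24
XXXVII = 37
24 × 37 = 888

DCCCLXXXVIII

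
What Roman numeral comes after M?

M = 1000; next is 1001

MI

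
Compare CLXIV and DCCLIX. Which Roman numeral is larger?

CLXIV = 164
DCCLIX = 759
759 is larger

DCCLIX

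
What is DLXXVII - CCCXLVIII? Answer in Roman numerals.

DLXXVII = 577
CCCXLVIII = 348
577 - 348 = 229

CCXXIX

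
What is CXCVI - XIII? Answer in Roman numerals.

CXCVI = 196
XIII = 13
196 - 13 = 183

CLXXXIII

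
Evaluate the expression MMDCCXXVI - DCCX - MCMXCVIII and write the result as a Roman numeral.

MMDCCXXVI = 2726, DCCX = 710, MCMXCVIII = 1998
2726 - 710 = 2016
2016 - 1998 = 18

XVIII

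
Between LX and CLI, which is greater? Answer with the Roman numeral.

LX = 60
CLI = 151
151 is larger

CLI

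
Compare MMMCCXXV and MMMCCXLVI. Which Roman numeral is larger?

MMMCCXXV = 3225
MMMCCXLVI = 3246
3246 is larger

MMMCCXLVI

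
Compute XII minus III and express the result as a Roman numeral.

XII = 12
III = 3
12 - 3 = 9

IX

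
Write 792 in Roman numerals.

Convert 792 to Roman numerals:
  792 contains 1×500 (D)
  292 contains 2×100 (CC)
  92 contains 1×90 (XC)
  2 contains 2×1 (II)

DCCXCII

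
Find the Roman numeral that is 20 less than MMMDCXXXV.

MMMDCXXXV = 3635
3635 - 20 = 3615

MMMDCXV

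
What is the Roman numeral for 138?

Convert 138 to Roman numerals:
  138 contains 1×100 (C)
  38 contains 3×10 (XXX)
  8 contains 1×5 (V)
  3 contains 3×1 (III)

CXXXVIII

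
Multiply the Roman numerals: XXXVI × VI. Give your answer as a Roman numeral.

XXXVI = 36
VI = 6
36 × 6 = 216

CCXVI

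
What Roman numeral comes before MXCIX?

MXCIX = 1099, so the previous integer is 1099 - 1 = 1098

MXCVIII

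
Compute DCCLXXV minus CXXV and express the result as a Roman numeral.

DCCLXXV = 775
CXXV = 125
775 - 125 = 650

DCL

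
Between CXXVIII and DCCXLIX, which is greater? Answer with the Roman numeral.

CXXVIII = 128
DCCXLIX = 749
749 is larger

DCCXLIX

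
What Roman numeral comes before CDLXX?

CDLXX = 470, so the previous integer is 470 - 1 = 469

CDLXIX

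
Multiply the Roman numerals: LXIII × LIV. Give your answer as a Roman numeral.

LXIII = 63
LIV = 54
63 × 54 = 3402

MMMCDII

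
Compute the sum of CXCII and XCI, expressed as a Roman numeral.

CXCII = 192
XCI = 91
192 + 91 = 283

CCLXXXIII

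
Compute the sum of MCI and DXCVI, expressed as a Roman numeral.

MCI = 1101
DXCVI = 596
1101 + 596 = 1697

MDCXCVII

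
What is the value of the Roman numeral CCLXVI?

CCLXVI: C=100, C=100, L=50, X=10, V=5, I=1
100 + 100 + 50 + 10 + 5 + 1 = 266

266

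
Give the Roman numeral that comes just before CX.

CX = 110, so the previous integer is 110 - 1 = 109

CIX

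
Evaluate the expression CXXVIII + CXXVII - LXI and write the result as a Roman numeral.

CXXVIII = 128, CXXVII = 127, LXI = 61
128 + 127 = 255
255 - 61 = 194

CXCIV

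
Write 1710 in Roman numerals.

Convert 1710 to Roman numerals:
  1710 contains 1×1000 (M)
  710 contains 1×500 (D)
  210 contains 2×100 (CC)
  10 contains 1×10 (X)

MDCCX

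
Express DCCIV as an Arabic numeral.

DCCIV: D=500, C=100, C=100, IV=4
500 + 100 + 100 + 4 = 704

704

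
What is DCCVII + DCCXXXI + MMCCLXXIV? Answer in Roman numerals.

DCCVII = 707, DCCXXXI = 731, MMCCLXXIV = 2274
707 + 731 = 1438
1438 + 2274 = 3712

MMMDCCXII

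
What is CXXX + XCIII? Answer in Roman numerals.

CXXX = 130
XCIII = 93
130 + 93 = 223

CCXXIII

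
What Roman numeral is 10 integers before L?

L = 50
50 - 10 = 40

XL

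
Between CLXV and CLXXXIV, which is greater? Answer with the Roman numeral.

CLXV = 165
CLXXXIV = 184
184 is larger

CLXXXIV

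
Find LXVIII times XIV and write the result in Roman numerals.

LXVIII = 68
XIV = 14
68 × 14 = 952

CMLII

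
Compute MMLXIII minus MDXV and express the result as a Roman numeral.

MMLXIII = 2063
MDXV = 1515
2063 - 1515 = 548

DXLVIII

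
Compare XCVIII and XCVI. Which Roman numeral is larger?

XCVIII = 98
XCVI = 96
98 is larger

XCVIII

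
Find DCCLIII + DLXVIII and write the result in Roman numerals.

DCCLIII = 753
DLXVIII = 568
753 + 568 = 1321

MCCCXXI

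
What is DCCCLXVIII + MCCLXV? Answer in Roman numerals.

DCCCLXVIII = 868
MCCLXV = 1265
868 + 1265 = 2133

MMCXXXIII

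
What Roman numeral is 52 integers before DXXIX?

DXXIX = 529
529 - 52 = 477

CDLXXVII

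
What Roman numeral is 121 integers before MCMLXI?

MCMLXI = 1961
1961 - 121 = 1840

MDCCCXL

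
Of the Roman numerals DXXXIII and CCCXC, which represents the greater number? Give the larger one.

DXXXIII = 533
CCCXC = 390
533 is larger

DXXXIII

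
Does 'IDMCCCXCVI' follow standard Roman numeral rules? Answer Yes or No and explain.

'IDMCCCXCVI': Invalid subtractive combination: ID

No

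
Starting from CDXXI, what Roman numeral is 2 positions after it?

CDXXI = 421
421 + 2 = 423

CDXXIII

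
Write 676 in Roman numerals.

Convert 676 to Roman numerals:
  676 contains 1×500 (D)
  176 contains 1×100 (C)
  76 contains 1×50 (L)
  26 contains 2×10 (XX)
  6 contains 1×5 (V)
  1 contains 1×1 (I)

DCLXXVI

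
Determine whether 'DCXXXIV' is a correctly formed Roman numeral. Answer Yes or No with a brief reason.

'DCXXXIV': Check the rules: uses only the symbols I, V, X, L, C, D, M; no symbol is repeated more than three times in a row; V, L and D each appear at most once; the only place a smaller symbol precedes a larger one is the allowed subtractive pair IV, the symbol right after such a pair (if any) is smaller than the pair's first symbol, and otherwise the values never increase from left to right. Value: D (500) + C (100) + X (10) + X (10) + X (10) + IV (4) = 634. So it is a valid standard Roman numeral.

Yes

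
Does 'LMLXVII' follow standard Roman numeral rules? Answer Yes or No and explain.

'LMLXVII': L should not appear more than once

No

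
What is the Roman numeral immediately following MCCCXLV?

MCCCXLV = 1345, so the next integer is 1345 + 1 = 1346

MCCCXLVI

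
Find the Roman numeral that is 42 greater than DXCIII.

DXCIII = 593
593 + 42 = 635

DCXXXV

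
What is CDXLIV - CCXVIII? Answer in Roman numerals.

CDXLIV = 444
CCXVIII = 218
444 - 218 = 226

CCXXVI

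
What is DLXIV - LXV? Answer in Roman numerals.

DLXIV = 564
LXV = 65
564 - 65 = 499

CDXCIX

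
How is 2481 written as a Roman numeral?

Convert 2481 to Roman numerals:
  2481 contains 2×1000 (MM)
  481 contains 1×400 (CD)
  81 contains 1×50 (L)
  31 contains 3×10 (XXX)
  1 contains 1×1 (I)

MMCDLXXXI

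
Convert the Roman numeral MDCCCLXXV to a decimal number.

MDCCCLXXV: M=1000, D=500, C=100, C=100, C=100, L=50, X=10, X=10, V=5
1000 + 500 + 100 + 100 + 100 + 50 + 10 + 10 + 5 = 1875

1875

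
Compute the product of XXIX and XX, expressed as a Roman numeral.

XXIX = 29
XX = 20
29 × 20 = 580

DLXXX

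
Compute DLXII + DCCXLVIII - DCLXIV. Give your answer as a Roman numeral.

DLXII = 562, DCCXLVIII = 748, DCLXIV = 664
562 + 748 = 1310
1310 - 664 = 646

DCXLVI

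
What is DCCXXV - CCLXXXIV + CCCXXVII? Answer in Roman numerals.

DCCXXV = 725, CCLXXXIV = 284, CCCXXVII = 327
725 - 284 = 441
441 + 327 = 768

DCCLXVIII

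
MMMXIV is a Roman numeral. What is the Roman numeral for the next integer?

MMMXIV = 3014, so the next integer is 3014 + 1 = 3015

MMMXV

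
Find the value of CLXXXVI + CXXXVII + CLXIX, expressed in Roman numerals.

CLXXXVI = 186, CXXXVII = 137, CLXIX = 169
186 + 137 = 323
323 + 169 = 492

CDXCII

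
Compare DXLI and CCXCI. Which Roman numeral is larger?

DXLI = 541
CCXCI = 291
541 is larger

DXLI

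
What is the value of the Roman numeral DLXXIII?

DLXXIII: D=500, L=50, X=10, X=10, I=1, I=1, I=1
500 + 50 + 10 + 10 + 1 + 1 + 1 = 573

573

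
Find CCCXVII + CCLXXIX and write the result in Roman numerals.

CCCXVII = 317
CCLXXIX = 279
317 + 279 = 596

DXCVI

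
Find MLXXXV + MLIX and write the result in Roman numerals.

MLXXXV = 1085
MLIX = 1059
1085 + 1059 = 2144

MMCXLIV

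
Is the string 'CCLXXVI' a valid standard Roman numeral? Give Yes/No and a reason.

'CCLXXVI': Check the rules: uses only the symbols I, V, X, L, C, D, M; no symbol is repeated more than three times in a row; V, L and D each appear at most once; no smaller symbol precedes a larger one (values never increase from left to right). Value: C (100) + C (100) + L (50) + X (10) + X (10) + V (5) + I (1) = 276. So it is a valid standard Roman numeral.

Yes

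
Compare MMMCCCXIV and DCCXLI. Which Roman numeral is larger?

MMMCCCXIV = 3314
DCCXLI = 741
3314 is larger

MMMCCCXIV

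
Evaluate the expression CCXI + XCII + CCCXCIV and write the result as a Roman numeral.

CCXI = 211, XCII = 92, CCCXCIV = 394
211 + 92 = 303
303 + 394 = 697

DCXCVII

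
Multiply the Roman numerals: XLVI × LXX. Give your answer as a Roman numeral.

XLVI = 46
LXX = 70
46 × 70 = 3220

MMMCCXX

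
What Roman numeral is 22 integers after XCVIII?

XCVIII = 98
98 + 22 = 120

CXX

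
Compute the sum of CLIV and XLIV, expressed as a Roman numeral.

CLIV = 154
XLIV = 44
154 + 44 = 198

CXCVIII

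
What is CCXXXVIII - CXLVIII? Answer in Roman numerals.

CCXXXVIII = 238
CXLVIII = 148
238 - 148 = 90

XC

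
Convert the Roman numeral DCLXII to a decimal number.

DCLXII: D=500, C=100, L=50, X=10, I=1, I=1
500 + 100 + 50 + 10 + 1 + 1 = 662

662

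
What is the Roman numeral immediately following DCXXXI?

DCXXXI = 631; next is 632

DCXXXII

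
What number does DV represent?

DV: D=500, V=5
500 + 5 = 505

505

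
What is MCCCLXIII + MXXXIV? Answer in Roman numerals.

MCCCLXIII = 1363
MXXXIV = 1034
1363 + 1034 = 2397

MMCCCXCVII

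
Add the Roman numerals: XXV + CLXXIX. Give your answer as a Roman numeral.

XXV = 25
CLXXIX = 179
25 + 179 = 204

CCIV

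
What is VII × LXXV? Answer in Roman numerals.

VII = 7
LXXV = 75
7 × 75 = 525

DXXV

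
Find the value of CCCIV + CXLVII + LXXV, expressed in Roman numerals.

CCCIV = 304, CXLVII = 147, LXXV = 75
304 + 147 = 451
451 + 75 = 526

DXXVI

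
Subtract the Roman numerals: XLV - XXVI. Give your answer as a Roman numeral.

XLV = 45
XXVI = 26
45 - 26 = 19

XIX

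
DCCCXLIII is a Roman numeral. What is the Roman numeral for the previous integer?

DCCCXLIII = 843, so the previous integer is 843 - 1 = 842

DCCCXLII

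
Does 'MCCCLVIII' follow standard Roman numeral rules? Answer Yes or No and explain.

'MCCCLVIII': Check the rules: uses only the symbols I, V, X, L, C, D, M; no symbol is repeated more than three times in a row; V, L and D each appear at most once; no smaller symbol precedes a larger one (values never increase from left to right). Value: M (1000) + C (100) + C (100) + C (100) + L (50) + V (5) + I (1) + I (1) + I (1) = 1358. So it is a valid standard Roman numeral.

Yes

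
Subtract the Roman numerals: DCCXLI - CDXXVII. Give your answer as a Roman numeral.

DCCXLI = 741
CDXXVII = 427
741 - 427 = 314

CCCXIV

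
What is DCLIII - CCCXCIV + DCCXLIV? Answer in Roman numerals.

DCLIII = 653, CCCXCIV = 394, DCCXLIV = 744
653 - 394 = 259
259 + 744 = 1003

MIII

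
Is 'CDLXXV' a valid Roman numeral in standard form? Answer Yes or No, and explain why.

'CDLXXV': Check the rules: uses only the symbols I, V, X, L, C, D, M; no symbol is repeated more than three times in a row; V, L and D each appear at most once; the only place a smaller symbol precedes a larger one is the allowed subtractive pair CD, the symbol right after such a pair (if any) is smaller than the pair's first symbol, and otherwise the values never increase from left to right. Value: CD (400) + L (50) + X (10) + X (10) + V (5) = 475. So it is a valid standard Roman numeral.

Yes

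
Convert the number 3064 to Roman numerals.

Convert 3064 to Roman numerals:
  3064 contains 3×1000 (MMM)
  64 contains 1×50 (L)
  14 contains 1×10 (X)
  4 contains 1×4 (IV)

MMMLXIV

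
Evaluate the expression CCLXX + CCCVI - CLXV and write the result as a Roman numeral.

CCLXX = 270, CCCVI = 306, CLXV = 165
270 + 306 = 576
576 - 165 = 411

CDXI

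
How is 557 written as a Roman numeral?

Convert 557 to Roman numerals:
  557 contains 1×500 (D)
  57 contains 1×50 (L)
  7 contains 1×5 (V)
  2 contains 2×1 (II)

DLVII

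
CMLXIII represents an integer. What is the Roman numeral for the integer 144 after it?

CMLXIII = 963
963 + 144 = 1107

MCVII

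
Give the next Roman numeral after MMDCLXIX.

MMDCLXIX = 2669; next is 2670

MMDCLXX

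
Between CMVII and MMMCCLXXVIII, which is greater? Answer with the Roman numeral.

CMVII = 907
MMMCCLXXVIII = 3278
3278 is larger

MMMCCLXXVIII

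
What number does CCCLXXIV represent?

CCCLXXIV: C=100, C=100, C=100, L=50, X=10, X=10, IV=4
100 + 100 + 100 + 50 + 10 + 10 + 4 = 374

374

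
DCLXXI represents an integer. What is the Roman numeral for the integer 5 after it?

DCLXXI = 671
671 + 5 = 676

DCLXXVI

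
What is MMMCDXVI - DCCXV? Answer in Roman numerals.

MMMCDXVI = 3416
DCCXV = 715
3416 - 715 = 2701

MMDCCI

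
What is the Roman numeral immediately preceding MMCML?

MMCML = 2950; previous is 2949

MMCMXLIX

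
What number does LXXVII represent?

LXXVII: L=50, X=10, X=10, V=5, I=1, I=1
50 + 10 + 10 + 5 + 1 + 1 = 77

77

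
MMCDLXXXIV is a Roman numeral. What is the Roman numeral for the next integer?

MMCDLXXXIV = 2484; next is 2485

MMCDLXXXV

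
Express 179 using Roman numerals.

Convert 179 to Roman numerals:
  179 contains 1×100 (C)
  79 contains 1×50 (L)
  29 contains 2×10 (XX)
  9 contains 1×9 (IX)

CLXXIX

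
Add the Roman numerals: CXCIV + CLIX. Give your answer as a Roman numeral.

CXCIV = 194
CLIX = 159
194 + 159 = 353

CCCLIII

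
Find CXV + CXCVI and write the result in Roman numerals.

CXV = 115
CXCVI = 196
115 + 196 = 311

CCCXI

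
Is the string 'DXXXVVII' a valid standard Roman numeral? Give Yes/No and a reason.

'DXXXVVII': V should not appear more than once

No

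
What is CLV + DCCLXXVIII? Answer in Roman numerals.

CLV = 155
DCCLXXVIII = 778
155 + 778 = 933

CMXXXIII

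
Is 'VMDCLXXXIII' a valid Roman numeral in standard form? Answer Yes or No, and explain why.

'VMDCLXXXIII': Invalid subtractive combination: VM

No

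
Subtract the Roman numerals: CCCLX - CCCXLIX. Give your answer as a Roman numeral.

CCCLX = 360
CCCXLIX = 349
360 - 349 = 11

XI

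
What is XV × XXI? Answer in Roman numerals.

XV = 15
XXI = 21
15 × 21 = 315

CCCXV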